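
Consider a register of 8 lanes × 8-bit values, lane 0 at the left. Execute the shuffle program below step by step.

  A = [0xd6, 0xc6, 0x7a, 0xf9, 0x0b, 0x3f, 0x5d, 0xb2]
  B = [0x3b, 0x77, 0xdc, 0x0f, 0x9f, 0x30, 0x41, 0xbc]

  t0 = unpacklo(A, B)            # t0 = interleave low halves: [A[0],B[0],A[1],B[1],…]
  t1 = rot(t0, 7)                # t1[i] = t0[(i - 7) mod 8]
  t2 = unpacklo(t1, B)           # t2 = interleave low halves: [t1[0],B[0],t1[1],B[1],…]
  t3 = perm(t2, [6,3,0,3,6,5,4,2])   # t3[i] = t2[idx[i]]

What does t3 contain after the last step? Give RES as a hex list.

t0 = [0xd6, 0x3b, 0xc6, 0x77, 0x7a, 0xdc, 0xf9, 0x0f]
t1 = [0x3b, 0xc6, 0x77, 0x7a, 0xdc, 0xf9, 0x0f, 0xd6]
t2 = [0x3b, 0x3b, 0xc6, 0x77, 0x77, 0xdc, 0x7a, 0x0f]
t3 = [0x7a, 0x77, 0x3b, 0x77, 0x7a, 0xdc, 0x77, 0xc6]

RES = [0x7a, 0x77, 0x3b, 0x77, 0x7a, 0xdc, 0x77, 0xc6]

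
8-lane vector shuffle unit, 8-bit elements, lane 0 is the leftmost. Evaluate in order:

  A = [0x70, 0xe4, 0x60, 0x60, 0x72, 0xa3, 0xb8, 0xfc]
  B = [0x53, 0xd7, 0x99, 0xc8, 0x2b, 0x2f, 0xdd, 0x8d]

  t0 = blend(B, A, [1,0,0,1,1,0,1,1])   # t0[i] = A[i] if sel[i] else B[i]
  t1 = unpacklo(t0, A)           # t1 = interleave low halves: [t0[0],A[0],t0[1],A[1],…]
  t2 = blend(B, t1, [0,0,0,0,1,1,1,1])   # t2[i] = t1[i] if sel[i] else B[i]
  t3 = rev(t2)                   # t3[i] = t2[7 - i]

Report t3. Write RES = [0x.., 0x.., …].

RES = [ 0x60  0x60  0x60  0x99  0xc8  0x99  0xd7  0x53 ]

  t0: 70 d7 99 60 72 2f b8 fc
  t1: 70 70 d7 e4 99 60 60 60
  t2: 53 d7 99 c8 99 60 60 60
  t3: 60 60 60 99 c8 99 d7 53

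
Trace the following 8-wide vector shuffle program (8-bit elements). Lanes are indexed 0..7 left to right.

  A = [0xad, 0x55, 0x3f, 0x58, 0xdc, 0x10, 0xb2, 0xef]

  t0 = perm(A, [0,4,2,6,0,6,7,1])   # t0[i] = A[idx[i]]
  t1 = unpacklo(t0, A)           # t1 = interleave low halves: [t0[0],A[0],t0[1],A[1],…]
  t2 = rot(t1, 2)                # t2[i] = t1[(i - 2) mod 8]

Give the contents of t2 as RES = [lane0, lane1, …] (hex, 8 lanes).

t0 = [0xad, 0xdc, 0x3f, 0xb2, 0xad, 0xb2, 0xef, 0x55]
t1 = [0xad, 0xad, 0xdc, 0x55, 0x3f, 0x3f, 0xb2, 0x58]
t2 = [0xb2, 0x58, 0xad, 0xad, 0xdc, 0x55, 0x3f, 0x3f]

RES = [0xb2, 0x58, 0xad, 0xad, 0xdc, 0x55, 0x3f, 0x3f]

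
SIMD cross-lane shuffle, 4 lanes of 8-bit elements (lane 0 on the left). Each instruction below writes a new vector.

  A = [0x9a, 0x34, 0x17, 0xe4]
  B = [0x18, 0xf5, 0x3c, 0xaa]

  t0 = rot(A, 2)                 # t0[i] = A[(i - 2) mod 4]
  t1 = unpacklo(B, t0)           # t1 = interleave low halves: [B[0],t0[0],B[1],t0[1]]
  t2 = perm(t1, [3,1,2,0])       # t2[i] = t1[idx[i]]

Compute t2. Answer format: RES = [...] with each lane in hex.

RES = [ 0xe4  0x17  0xf5  0x18 ]

→ t0 |17|e4|9a|34|
→ t1 |18|17|f5|e4|
→ t2 |e4|17|f5|18|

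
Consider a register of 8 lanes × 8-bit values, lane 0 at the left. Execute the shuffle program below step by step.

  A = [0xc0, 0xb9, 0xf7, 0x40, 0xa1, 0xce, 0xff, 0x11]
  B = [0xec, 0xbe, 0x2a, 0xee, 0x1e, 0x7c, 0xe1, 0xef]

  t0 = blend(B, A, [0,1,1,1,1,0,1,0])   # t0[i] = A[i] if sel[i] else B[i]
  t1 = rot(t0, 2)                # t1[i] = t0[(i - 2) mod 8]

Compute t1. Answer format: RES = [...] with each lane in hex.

  t0: ec b9 f7 40 a1 7c ff ef
  t1: ff ef ec b9 f7 40 a1 7c

RES = [ 0xff  0xef  0xec  0xb9  0xf7  0x40  0xa1  0x7c ]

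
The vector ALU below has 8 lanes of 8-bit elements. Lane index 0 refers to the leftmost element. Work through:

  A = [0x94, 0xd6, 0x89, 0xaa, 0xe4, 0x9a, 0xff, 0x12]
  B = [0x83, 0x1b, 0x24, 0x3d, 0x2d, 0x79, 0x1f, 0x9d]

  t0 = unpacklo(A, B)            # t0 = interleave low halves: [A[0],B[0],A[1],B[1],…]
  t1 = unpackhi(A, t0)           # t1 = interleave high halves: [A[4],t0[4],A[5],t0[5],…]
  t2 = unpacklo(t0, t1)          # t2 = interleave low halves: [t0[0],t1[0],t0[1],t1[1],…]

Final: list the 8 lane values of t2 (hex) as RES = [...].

RES = [ 0x94  0xe4  0x83  0x89  0xd6  0x9a  0x1b  0x24 ]

t0 = [0x94, 0x83, 0xd6, 0x1b, 0x89, 0x24, 0xaa, 0x3d]
t1 = [0xe4, 0x89, 0x9a, 0x24, 0xff, 0xaa, 0x12, 0x3d]
t2 = [0x94, 0xe4, 0x83, 0x89, 0xd6, 0x9a, 0x1b, 0x24]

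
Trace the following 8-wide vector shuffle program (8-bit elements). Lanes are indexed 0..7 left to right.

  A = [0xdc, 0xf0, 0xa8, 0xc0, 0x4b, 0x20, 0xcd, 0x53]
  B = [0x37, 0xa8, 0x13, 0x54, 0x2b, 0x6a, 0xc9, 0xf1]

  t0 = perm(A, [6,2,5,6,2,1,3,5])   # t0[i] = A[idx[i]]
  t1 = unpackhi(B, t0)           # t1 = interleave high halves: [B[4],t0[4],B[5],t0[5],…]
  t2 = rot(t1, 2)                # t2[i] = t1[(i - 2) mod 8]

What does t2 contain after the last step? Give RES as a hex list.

RES = [ 0xf1  0x20  0x2b  0xa8  0x6a  0xf0  0xc9  0xc0 ]

  t0: cd a8 20 cd a8 f0 c0 20
  t1: 2b a8 6a f0 c9 c0 f1 20
  t2: f1 20 2b a8 6a f0 c9 c0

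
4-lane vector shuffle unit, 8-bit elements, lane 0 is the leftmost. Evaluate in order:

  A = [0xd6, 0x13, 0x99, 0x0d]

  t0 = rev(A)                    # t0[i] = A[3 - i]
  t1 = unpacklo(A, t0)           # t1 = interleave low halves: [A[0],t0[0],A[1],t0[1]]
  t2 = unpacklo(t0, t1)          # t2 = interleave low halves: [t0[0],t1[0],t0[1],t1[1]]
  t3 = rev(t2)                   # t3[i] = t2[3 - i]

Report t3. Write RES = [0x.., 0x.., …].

t0 = [0x0d, 0x99, 0x13, 0xd6]
t1 = [0xd6, 0x0d, 0x13, 0x99]
t2 = [0x0d, 0xd6, 0x99, 0x0d]
t3 = [0x0d, 0x99, 0xd6, 0x0d]

RES = [ 0x0d  0x99  0xd6  0x0d ]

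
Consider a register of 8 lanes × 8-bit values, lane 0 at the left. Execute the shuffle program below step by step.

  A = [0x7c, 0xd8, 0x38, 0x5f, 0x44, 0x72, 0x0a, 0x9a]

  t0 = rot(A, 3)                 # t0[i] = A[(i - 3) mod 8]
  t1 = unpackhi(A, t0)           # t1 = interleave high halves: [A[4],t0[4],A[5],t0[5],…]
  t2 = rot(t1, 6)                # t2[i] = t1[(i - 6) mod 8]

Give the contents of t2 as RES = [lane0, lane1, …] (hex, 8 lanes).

→ t0 |72|0a|9a|7c|d8|38|5f|44|
→ t1 |44|d8|72|38|0a|5f|9a|44|
→ t2 |72|38|0a|5f|9a|44|44|d8|

RES = [ 0x72  0x38  0x0a  0x5f  0x9a  0x44  0x44  0xd8 ]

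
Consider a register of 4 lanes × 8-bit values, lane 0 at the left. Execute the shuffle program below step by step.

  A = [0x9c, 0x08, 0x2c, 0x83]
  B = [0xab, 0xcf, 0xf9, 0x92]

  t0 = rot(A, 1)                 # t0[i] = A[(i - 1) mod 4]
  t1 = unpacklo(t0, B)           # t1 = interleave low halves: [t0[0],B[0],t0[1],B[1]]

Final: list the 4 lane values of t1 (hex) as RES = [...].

  t0: 83 9c 08 2c
  t1: 83 ab 9c cf

RES = [ 0x83  0xab  0x9c  0xcf ]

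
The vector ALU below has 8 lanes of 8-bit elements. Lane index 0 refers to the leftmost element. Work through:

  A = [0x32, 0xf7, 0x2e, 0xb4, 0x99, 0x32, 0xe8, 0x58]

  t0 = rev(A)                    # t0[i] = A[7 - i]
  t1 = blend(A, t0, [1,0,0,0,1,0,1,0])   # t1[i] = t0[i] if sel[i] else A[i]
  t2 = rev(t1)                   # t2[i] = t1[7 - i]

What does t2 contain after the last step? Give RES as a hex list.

→ t0 |58|e8|32|99|b4|2e|f7|32|
→ t1 |58|f7|2e|b4|b4|32|f7|58|
→ t2 |58|f7|32|b4|b4|2e|f7|58|

RES = [ 0x58  0xf7  0x32  0xb4  0xb4  0x2e  0xf7  0x58 ]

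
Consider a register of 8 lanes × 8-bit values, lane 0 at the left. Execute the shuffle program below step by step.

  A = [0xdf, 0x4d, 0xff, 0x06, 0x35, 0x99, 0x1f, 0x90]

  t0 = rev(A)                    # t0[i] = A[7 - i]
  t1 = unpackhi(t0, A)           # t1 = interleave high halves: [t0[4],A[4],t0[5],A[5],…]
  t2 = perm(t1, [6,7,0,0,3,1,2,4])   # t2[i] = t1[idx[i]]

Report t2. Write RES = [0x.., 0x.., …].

→ t0 |90|1f|99|35|06|ff|4d|df|
→ t1 |06|35|ff|99|4d|1f|df|90|
→ t2 |df|90|06|06|99|35|ff|4d|

RES = [0xdf, 0x90, 0x06, 0x06, 0x99, 0x35, 0xff, 0x4d]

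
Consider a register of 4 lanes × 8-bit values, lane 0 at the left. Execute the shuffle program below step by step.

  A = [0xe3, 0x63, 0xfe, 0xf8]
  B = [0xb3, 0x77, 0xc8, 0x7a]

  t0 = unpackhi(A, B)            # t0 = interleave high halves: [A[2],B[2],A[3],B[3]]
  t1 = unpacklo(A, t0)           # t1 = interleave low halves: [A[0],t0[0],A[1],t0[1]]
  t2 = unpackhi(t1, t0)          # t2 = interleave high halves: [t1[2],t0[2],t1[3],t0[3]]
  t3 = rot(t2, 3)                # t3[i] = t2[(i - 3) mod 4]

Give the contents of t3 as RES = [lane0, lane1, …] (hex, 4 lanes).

t0 = [0xfe, 0xc8, 0xf8, 0x7a]
t1 = [0xe3, 0xfe, 0x63, 0xc8]
t2 = [0x63, 0xf8, 0xc8, 0x7a]
t3 = [0xf8, 0xc8, 0x7a, 0x63]

RES = [ 0xf8  0xc8  0x7a  0x63 ]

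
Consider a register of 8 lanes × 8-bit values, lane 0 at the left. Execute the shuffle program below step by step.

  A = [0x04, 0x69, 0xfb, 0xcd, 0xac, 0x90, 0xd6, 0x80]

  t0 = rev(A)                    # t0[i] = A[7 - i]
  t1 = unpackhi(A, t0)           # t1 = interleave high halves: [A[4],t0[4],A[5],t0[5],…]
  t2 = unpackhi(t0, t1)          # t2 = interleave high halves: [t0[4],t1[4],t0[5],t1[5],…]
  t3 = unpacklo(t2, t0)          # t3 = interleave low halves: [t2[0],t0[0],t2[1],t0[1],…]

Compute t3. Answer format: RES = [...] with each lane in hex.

RES = [0xcd, 0x80, 0xd6, 0xd6, 0xfb, 0x90, 0x69, 0xac]

  t0: 80 d6 90 ac cd fb 69 04
  t1: ac cd 90 fb d6 69 80 04
  t2: cd d6 fb 69 69 80 04 04
  t3: cd 80 d6 d6 fb 90 69 ac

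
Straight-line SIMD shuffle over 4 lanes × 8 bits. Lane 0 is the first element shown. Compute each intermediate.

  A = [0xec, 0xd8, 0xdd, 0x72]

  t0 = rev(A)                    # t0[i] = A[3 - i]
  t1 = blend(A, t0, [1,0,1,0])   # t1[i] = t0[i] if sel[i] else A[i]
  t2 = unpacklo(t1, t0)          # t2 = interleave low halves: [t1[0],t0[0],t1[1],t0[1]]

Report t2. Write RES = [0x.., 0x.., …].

RES = [ 0x72  0x72  0xd8  0xdd ]

  t0: 72 dd d8 ec
  t1: 72 d8 d8 72
  t2: 72 72 d8 dd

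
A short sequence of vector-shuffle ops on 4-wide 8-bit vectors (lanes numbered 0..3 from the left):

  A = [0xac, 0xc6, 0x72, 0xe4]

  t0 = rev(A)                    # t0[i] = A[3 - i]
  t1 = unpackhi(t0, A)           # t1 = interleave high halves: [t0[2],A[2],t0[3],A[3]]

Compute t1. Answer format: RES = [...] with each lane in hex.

  t0: e4 72 c6 ac
  t1: c6 72 ac e4

RES = [ 0xc6  0x72  0xac  0xe4 ]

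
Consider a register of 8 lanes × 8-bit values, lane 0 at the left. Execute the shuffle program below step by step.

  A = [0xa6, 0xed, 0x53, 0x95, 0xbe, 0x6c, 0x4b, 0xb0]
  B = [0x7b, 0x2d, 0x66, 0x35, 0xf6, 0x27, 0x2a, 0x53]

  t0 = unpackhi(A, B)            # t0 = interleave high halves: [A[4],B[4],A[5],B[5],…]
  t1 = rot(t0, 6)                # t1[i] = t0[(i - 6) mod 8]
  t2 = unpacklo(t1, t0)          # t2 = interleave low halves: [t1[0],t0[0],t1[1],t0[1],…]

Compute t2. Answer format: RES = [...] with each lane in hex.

t0 = [0xbe, 0xf6, 0x6c, 0x27, 0x4b, 0x2a, 0xb0, 0x53]
t1 = [0x6c, 0x27, 0x4b, 0x2a, 0xb0, 0x53, 0xbe, 0xf6]
t2 = [0x6c, 0xbe, 0x27, 0xf6, 0x4b, 0x6c, 0x2a, 0x27]

RES = [0x6c, 0xbe, 0x27, 0xf6, 0x4b, 0x6c, 0x2a, 0x27]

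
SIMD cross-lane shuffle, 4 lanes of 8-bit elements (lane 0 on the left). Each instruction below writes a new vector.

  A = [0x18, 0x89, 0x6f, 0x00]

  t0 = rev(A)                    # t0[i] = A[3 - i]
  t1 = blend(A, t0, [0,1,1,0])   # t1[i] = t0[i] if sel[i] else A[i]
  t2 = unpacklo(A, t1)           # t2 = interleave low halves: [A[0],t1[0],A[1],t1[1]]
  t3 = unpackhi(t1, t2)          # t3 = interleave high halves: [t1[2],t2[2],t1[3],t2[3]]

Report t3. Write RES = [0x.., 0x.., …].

t0 = [0x00, 0x6f, 0x89, 0x18]
t1 = [0x18, 0x6f, 0x89, 0x00]
t2 = [0x18, 0x18, 0x89, 0x6f]
t3 = [0x89, 0x89, 0x00, 0x6f]

RES = [ 0x89  0x89  0x00  0x6f ]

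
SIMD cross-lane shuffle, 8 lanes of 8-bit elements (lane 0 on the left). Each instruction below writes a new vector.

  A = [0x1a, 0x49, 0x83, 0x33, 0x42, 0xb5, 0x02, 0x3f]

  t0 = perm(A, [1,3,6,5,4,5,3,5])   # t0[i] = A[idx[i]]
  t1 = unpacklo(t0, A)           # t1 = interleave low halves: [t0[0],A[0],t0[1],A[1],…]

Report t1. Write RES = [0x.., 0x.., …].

t0 = [0x49, 0x33, 0x02, 0xb5, 0x42, 0xb5, 0x33, 0xb5]
t1 = [0x49, 0x1a, 0x33, 0x49, 0x02, 0x83, 0xb5, 0x33]

RES = [0x49, 0x1a, 0x33, 0x49, 0x02, 0x83, 0xb5, 0x33]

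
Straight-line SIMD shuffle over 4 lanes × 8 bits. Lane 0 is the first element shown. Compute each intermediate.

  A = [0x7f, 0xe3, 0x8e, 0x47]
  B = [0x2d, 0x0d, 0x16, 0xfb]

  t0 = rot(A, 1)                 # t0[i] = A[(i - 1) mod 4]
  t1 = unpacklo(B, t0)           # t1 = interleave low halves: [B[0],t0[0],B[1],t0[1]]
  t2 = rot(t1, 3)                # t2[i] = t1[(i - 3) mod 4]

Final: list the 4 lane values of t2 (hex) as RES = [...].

RES = [ 0x47  0x0d  0x7f  0x2d ]

→ t0 |47|7f|e3|8e|
→ t1 |2d|47|0d|7f|
→ t2 |47|0d|7f|2d|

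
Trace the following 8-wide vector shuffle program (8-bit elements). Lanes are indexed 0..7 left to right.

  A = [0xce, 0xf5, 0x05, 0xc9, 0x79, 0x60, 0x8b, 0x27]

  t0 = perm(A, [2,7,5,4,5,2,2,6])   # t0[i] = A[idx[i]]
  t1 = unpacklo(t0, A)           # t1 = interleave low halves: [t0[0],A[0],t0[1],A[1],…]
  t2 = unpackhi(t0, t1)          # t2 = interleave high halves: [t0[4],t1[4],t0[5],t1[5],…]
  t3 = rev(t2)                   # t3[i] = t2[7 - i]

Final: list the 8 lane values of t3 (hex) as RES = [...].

  t0: 05 27 60 79 60 05 05 8b
  t1: 05 ce 27 f5 60 05 79 c9
  t2: 60 60 05 05 05 79 8b c9
  t3: c9 8b 79 05 05 05 60 60

RES = [0xc9, 0x8b, 0x79, 0x05, 0x05, 0x05, 0x60, 0x60]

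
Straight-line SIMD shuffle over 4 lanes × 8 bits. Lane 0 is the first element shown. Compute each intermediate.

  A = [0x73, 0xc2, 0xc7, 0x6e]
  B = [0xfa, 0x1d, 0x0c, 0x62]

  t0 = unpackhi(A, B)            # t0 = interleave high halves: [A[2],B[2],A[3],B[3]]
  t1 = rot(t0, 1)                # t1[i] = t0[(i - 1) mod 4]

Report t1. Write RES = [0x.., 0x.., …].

→ t0 |c7|0c|6e|62|
→ t1 |62|c7|0c|6e|

RES = [ 0x62  0xc7  0x0c  0x6e ]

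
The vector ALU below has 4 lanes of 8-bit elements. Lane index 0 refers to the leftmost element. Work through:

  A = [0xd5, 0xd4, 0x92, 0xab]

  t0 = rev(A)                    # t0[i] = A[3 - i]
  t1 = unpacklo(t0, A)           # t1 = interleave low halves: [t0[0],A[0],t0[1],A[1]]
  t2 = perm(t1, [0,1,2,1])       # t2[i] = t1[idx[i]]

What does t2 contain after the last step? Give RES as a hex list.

  t0: ab 92 d4 d5
  t1: ab d5 92 d4
  t2: ab d5 92 d5

RES = [0xab, 0xd5, 0x92, 0xd5]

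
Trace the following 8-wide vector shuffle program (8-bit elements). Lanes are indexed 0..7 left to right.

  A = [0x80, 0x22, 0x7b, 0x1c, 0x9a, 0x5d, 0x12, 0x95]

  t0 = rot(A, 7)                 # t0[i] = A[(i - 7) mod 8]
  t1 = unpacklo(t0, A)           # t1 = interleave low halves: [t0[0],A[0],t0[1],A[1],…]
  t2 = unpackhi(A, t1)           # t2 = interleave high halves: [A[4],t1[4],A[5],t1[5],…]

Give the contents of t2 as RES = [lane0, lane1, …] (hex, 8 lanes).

  t0: 22 7b 1c 9a 5d 12 95 80
  t1: 22 80 7b 22 1c 7b 9a 1c
  t2: 9a 1c 5d 7b 12 9a 95 1c

RES = [0x9a, 0x1c, 0x5d, 0x7b, 0x12, 0x9a, 0x95, 0x1c]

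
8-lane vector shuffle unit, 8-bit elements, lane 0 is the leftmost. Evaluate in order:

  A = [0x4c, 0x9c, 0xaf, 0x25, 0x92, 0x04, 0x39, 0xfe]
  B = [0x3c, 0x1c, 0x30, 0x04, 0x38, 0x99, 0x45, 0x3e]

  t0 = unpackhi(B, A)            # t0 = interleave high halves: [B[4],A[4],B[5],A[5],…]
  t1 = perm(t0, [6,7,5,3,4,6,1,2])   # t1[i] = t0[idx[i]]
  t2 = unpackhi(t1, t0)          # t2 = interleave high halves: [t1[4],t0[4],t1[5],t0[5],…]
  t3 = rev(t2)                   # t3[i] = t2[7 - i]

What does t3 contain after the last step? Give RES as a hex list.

RES = [ 0xfe  0x99  0x3e  0x92  0x39  0x3e  0x45  0x45 ]

t0 = [0x38, 0x92, 0x99, 0x04, 0x45, 0x39, 0x3e, 0xfe]
t1 = [0x3e, 0xfe, 0x39, 0x04, 0x45, 0x3e, 0x92, 0x99]
t2 = [0x45, 0x45, 0x3e, 0x39, 0x92, 0x3e, 0x99, 0xfe]
t3 = [0xfe, 0x99, 0x3e, 0x92, 0x39, 0x3e, 0x45, 0x45]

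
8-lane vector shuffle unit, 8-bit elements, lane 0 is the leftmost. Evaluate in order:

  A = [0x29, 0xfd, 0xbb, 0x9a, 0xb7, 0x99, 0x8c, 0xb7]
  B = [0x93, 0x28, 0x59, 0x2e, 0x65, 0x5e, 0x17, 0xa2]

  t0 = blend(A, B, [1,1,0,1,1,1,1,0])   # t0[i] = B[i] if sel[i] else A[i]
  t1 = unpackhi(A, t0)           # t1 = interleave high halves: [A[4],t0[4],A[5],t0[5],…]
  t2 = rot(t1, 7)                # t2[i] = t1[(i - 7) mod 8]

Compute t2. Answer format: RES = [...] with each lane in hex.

RES = [ 0x65  0x99  0x5e  0x8c  0x17  0xb7  0xb7  0xb7 ]

  t0: 93 28 bb 2e 65 5e 17 b7
  t1: b7 65 99 5e 8c 17 b7 b7
  t2: 65 99 5e 8c 17 b7 b7 b7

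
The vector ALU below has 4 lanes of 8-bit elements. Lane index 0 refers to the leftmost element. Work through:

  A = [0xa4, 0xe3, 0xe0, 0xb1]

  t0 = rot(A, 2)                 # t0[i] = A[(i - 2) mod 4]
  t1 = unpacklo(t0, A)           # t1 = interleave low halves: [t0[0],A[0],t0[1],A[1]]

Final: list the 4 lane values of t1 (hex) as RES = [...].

RES = [ 0xe0  0xa4  0xb1  0xe3 ]

  t0: e0 b1 a4 e3
  t1: e0 a4 b1 e3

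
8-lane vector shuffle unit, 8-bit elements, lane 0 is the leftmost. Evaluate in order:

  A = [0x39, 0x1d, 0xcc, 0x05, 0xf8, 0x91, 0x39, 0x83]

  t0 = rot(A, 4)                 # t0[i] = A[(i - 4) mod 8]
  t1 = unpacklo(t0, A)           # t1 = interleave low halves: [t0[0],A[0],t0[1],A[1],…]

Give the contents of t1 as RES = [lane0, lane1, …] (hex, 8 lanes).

t0 = [0xf8, 0x91, 0x39, 0x83, 0x39, 0x1d, 0xcc, 0x05]
t1 = [0xf8, 0x39, 0x91, 0x1d, 0x39, 0xcc, 0x83, 0x05]

RES = [0xf8, 0x39, 0x91, 0x1d, 0x39, 0xcc, 0x83, 0x05]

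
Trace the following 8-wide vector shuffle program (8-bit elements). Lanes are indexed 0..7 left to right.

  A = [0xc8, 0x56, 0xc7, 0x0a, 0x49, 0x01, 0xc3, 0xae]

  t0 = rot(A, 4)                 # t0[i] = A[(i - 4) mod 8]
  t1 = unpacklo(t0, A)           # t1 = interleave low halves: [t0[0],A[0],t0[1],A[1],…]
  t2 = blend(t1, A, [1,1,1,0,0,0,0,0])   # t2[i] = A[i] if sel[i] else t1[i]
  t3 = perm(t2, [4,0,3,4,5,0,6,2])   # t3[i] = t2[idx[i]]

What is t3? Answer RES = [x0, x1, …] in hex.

RES = [0xc3, 0xc8, 0x56, 0xc3, 0xc7, 0xc8, 0xae, 0xc7]

  t0: 49 01 c3 ae c8 56 c7 0a
  t1: 49 c8 01 56 c3 c7 ae 0a
  t2: c8 56 c7 56 c3 c7 ae 0a
  t3: c3 c8 56 c3 c7 c8 ae c7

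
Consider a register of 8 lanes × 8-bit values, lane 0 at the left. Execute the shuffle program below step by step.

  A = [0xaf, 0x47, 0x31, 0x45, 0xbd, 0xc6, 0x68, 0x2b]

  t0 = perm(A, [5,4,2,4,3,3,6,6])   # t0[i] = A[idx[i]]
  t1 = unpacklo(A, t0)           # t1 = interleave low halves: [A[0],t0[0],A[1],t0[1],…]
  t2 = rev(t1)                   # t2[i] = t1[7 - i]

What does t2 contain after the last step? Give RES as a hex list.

RES = [ 0xbd  0x45  0x31  0x31  0xbd  0x47  0xc6  0xaf ]

t0 = [0xc6, 0xbd, 0x31, 0xbd, 0x45, 0x45, 0x68, 0x68]
t1 = [0xaf, 0xc6, 0x47, 0xbd, 0x31, 0x31, 0x45, 0xbd]
t2 = [0xbd, 0x45, 0x31, 0x31, 0xbd, 0x47, 0xc6, 0xaf]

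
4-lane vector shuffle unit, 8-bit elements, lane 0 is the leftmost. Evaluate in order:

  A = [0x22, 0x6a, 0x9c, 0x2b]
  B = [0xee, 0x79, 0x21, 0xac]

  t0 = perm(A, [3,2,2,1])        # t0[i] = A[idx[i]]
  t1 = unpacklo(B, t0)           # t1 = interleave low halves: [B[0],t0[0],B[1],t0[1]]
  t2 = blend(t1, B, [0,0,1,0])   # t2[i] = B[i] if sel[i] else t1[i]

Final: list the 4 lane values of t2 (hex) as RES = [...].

RES = [0xee, 0x2b, 0x21, 0x9c]

→ t0 |2b|9c|9c|6a|
→ t1 |ee|2b|79|9c|
→ t2 |ee|2b|21|9c|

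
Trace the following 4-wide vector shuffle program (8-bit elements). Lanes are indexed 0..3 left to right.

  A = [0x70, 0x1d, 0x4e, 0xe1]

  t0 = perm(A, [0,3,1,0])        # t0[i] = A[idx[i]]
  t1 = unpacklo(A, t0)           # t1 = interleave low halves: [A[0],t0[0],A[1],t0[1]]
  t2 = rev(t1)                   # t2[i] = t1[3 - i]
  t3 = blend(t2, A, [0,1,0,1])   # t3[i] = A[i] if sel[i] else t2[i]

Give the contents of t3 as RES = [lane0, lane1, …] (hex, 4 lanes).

→ t0 |70|e1|1d|70|
→ t1 |70|70|1d|e1|
→ t2 |e1|1d|70|70|
→ t3 |e1|1d|70|e1|

RES = [0xe1, 0x1d, 0x70, 0xe1]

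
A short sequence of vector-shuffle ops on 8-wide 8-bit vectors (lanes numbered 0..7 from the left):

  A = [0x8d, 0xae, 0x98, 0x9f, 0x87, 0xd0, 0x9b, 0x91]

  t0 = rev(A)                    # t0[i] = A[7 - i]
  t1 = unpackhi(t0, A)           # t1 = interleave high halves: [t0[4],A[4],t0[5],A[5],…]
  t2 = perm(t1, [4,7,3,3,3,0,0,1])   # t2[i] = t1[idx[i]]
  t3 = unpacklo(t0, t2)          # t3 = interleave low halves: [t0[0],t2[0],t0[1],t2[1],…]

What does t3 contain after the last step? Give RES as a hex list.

t0 = [0x91, 0x9b, 0xd0, 0x87, 0x9f, 0x98, 0xae, 0x8d]
t1 = [0x9f, 0x87, 0x98, 0xd0, 0xae, 0x9b, 0x8d, 0x91]
t2 = [0xae, 0x91, 0xd0, 0xd0, 0xd0, 0x9f, 0x9f, 0x87]
t3 = [0x91, 0xae, 0x9b, 0x91, 0xd0, 0xd0, 0x87, 0xd0]

RES = [ 0x91  0xae  0x9b  0x91  0xd0  0xd0  0x87  0xd0 ]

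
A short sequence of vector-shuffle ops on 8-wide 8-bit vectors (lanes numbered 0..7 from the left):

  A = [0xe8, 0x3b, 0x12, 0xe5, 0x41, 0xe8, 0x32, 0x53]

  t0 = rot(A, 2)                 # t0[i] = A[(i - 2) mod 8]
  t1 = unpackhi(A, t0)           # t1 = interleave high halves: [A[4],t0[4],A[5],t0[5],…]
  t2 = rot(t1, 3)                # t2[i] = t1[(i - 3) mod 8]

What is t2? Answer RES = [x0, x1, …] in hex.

RES = [0x41, 0x53, 0xe8, 0x41, 0x12, 0xe8, 0xe5, 0x32]

→ t0 |32|53|e8|3b|12|e5|41|e8|
→ t1 |41|12|e8|e5|32|41|53|e8|
→ t2 |41|53|e8|41|12|e8|e5|32|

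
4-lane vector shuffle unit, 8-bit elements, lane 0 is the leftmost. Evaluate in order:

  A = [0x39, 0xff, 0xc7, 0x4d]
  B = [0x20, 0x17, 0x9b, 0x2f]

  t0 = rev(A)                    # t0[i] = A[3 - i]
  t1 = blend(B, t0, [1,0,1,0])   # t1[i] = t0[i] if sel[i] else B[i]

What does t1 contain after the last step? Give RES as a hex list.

RES = [ 0x4d  0x17  0xff  0x2f ]

  t0: 4d c7 ff 39
  t1: 4d 17 ff 2f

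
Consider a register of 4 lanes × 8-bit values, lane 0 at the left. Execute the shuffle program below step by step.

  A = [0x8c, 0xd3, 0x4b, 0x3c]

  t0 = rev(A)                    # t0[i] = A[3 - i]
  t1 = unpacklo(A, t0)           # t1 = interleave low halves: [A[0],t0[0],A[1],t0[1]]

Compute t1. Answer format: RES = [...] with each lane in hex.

  t0: 3c 4b d3 8c
  t1: 8c 3c d3 4b

RES = [0x8c, 0x3c, 0xd3, 0x4b]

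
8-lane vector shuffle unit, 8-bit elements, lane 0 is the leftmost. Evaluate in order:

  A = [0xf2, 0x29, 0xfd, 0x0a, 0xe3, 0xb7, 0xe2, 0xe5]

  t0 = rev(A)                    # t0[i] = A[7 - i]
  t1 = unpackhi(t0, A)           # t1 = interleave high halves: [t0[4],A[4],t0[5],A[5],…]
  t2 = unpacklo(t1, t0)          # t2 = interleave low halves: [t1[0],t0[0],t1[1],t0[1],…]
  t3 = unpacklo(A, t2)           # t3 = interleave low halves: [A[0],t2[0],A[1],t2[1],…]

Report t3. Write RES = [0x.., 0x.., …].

  t0: e5 e2 b7 e3 0a fd 29 f2
  t1: 0a e3 fd b7 29 e2 f2 e5
  t2: 0a e5 e3 e2 fd b7 b7 e3
  t3: f2 0a 29 e5 fd e3 0a e2

RES = [0xf2, 0x0a, 0x29, 0xe5, 0xfd, 0xe3, 0x0a, 0xe2]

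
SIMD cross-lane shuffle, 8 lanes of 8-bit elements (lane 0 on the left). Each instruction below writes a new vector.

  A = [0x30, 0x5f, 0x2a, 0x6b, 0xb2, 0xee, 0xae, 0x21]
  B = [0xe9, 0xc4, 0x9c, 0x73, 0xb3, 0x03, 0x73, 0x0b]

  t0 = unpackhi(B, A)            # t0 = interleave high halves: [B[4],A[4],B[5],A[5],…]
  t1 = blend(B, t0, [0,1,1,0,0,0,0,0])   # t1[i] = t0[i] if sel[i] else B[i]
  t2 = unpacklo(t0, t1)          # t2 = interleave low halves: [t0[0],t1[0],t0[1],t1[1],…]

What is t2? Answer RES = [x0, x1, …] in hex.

RES = [0xb3, 0xe9, 0xb2, 0xb2, 0x03, 0x03, 0xee, 0x73]

t0 = [0xb3, 0xb2, 0x03, 0xee, 0x73, 0xae, 0x0b, 0x21]
t1 = [0xe9, 0xb2, 0x03, 0x73, 0xb3, 0x03, 0x73, 0x0b]
t2 = [0xb3, 0xe9, 0xb2, 0xb2, 0x03, 0x03, 0xee, 0x73]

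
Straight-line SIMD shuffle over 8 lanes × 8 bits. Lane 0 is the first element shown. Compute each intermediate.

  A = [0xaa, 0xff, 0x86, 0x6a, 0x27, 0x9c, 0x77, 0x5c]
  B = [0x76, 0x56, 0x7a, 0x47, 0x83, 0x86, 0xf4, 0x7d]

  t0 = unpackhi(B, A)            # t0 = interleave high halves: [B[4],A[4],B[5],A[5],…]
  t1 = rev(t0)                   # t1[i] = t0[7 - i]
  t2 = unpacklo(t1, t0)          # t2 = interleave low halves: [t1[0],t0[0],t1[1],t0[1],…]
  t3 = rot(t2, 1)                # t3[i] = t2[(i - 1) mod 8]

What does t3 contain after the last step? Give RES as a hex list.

t0 = [0x83, 0x27, 0x86, 0x9c, 0xf4, 0x77, 0x7d, 0x5c]
t1 = [0x5c, 0x7d, 0x77, 0xf4, 0x9c, 0x86, 0x27, 0x83]
t2 = [0x5c, 0x83, 0x7d, 0x27, 0x77, 0x86, 0xf4, 0x9c]
t3 = [0x9c, 0x5c, 0x83, 0x7d, 0x27, 0x77, 0x86, 0xf4]

RES = [ 0x9c  0x5c  0x83  0x7d  0x27  0x77  0x86  0xf4 ]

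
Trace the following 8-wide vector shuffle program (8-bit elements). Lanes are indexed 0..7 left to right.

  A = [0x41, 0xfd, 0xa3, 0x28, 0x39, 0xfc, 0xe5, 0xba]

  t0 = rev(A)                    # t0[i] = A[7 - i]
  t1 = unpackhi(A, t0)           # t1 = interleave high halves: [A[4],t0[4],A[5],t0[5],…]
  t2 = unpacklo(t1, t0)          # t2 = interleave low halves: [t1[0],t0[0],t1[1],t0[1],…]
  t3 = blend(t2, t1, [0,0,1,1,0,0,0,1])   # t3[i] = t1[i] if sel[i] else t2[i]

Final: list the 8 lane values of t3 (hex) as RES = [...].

  t0: ba e5 fc 39 28 a3 fd 41
  t1: 39 28 fc a3 e5 fd ba 41
  t2: 39 ba 28 e5 fc fc a3 39
  t3: 39 ba fc a3 fc fc a3 41

RES = [0x39, 0xba, 0xfc, 0xa3, 0xfc, 0xfc, 0xa3, 0x41]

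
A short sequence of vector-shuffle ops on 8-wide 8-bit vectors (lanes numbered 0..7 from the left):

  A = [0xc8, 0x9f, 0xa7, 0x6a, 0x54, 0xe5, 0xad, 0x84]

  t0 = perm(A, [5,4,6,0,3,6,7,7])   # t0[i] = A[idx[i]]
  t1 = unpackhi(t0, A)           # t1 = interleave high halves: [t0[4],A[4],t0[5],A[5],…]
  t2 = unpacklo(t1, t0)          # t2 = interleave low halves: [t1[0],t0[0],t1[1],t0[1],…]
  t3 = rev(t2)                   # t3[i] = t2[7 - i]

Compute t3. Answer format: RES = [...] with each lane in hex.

RES = [0xc8, 0xe5, 0xad, 0xad, 0x54, 0x54, 0xe5, 0x6a]

  t0: e5 54 ad c8 6a ad 84 84
  t1: 6a 54 ad e5 84 ad 84 84
  t2: 6a e5 54 54 ad ad e5 c8
  t3: c8 e5 ad ad 54 54 e5 6a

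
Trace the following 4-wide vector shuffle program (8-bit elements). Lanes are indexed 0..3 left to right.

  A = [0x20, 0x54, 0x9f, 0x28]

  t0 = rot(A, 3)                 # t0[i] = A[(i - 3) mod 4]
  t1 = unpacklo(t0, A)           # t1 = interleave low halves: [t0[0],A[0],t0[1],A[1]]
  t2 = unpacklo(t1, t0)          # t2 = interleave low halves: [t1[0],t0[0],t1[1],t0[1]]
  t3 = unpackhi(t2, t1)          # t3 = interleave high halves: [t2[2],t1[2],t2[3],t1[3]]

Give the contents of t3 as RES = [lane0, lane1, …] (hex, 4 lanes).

→ t0 |54|9f|28|20|
→ t1 |54|20|9f|54|
→ t2 |54|54|20|9f|
→ t3 |20|9f|9f|54|

RES = [ 0x20  0x9f  0x9f  0x54 ]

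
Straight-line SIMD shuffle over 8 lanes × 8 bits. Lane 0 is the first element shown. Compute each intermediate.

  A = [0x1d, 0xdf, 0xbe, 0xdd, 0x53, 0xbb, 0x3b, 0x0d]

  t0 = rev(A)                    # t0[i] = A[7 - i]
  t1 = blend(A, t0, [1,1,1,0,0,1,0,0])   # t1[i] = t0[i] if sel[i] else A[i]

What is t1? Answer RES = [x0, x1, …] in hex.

→ t0 |0d|3b|bb|53|dd|be|df|1d|
→ t1 |0d|3b|bb|dd|53|be|3b|0d|

RES = [0x0d, 0x3b, 0xbb, 0xdd, 0x53, 0xbe, 0x3b, 0x0d]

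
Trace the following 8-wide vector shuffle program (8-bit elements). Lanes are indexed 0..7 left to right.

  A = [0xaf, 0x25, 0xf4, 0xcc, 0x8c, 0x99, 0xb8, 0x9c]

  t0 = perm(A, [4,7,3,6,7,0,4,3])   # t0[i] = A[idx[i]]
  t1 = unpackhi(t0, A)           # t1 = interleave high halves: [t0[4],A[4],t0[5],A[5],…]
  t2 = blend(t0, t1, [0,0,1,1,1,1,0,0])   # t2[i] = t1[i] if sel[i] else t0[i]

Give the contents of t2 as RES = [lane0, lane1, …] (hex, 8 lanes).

t0 = [0x8c, 0x9c, 0xcc, 0xb8, 0x9c, 0xaf, 0x8c, 0xcc]
t1 = [0x9c, 0x8c, 0xaf, 0x99, 0x8c, 0xb8, 0xcc, 0x9c]
t2 = [0x8c, 0x9c, 0xaf, 0x99, 0x8c, 0xb8, 0x8c, 0xcc]

RES = [0x8c, 0x9c, 0xaf, 0x99, 0x8c, 0xb8, 0x8c, 0xcc]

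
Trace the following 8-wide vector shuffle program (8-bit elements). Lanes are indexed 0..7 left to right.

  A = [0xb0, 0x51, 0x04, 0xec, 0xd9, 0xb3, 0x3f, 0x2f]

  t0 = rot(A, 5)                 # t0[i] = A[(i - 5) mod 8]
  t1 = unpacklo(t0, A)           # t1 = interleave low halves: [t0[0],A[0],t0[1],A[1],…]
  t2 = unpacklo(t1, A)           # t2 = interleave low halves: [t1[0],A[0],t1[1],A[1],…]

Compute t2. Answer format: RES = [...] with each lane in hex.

  t0: ec d9 b3 3f 2f b0 51 04
  t1: ec b0 d9 51 b3 04 3f ec
  t2: ec b0 b0 51 d9 04 51 ec

RES = [ 0xec  0xb0  0xb0  0x51  0xd9  0x04  0x51  0xec ]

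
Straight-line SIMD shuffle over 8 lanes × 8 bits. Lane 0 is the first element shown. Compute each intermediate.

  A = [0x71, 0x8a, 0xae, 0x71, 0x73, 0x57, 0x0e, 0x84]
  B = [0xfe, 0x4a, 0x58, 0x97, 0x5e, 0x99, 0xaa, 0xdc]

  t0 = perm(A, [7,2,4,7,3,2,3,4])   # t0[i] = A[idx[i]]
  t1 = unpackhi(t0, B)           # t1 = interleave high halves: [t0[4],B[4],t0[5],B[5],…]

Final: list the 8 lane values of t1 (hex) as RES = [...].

RES = [0x71, 0x5e, 0xae, 0x99, 0x71, 0xaa, 0x73, 0xdc]

t0 = [0x84, 0xae, 0x73, 0x84, 0x71, 0xae, 0x71, 0x73]
t1 = [0x71, 0x5e, 0xae, 0x99, 0x71, 0xaa, 0x73, 0xdc]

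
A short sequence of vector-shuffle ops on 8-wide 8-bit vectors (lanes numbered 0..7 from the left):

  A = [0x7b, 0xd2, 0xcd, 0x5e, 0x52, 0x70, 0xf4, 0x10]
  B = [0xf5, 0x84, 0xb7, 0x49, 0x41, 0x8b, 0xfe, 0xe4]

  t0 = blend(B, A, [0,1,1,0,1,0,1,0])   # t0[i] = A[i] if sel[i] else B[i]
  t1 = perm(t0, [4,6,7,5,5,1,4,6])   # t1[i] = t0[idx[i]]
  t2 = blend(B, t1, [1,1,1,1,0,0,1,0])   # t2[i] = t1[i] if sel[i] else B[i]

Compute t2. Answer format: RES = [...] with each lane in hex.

t0 = [0xf5, 0xd2, 0xcd, 0x49, 0x52, 0x8b, 0xf4, 0xe4]
t1 = [0x52, 0xf4, 0xe4, 0x8b, 0x8b, 0xd2, 0x52, 0xf4]
t2 = [0x52, 0xf4, 0xe4, 0x8b, 0x41, 0x8b, 0x52, 0xe4]

RES = [0x52, 0xf4, 0xe4, 0x8b, 0x41, 0x8b, 0x52, 0xe4]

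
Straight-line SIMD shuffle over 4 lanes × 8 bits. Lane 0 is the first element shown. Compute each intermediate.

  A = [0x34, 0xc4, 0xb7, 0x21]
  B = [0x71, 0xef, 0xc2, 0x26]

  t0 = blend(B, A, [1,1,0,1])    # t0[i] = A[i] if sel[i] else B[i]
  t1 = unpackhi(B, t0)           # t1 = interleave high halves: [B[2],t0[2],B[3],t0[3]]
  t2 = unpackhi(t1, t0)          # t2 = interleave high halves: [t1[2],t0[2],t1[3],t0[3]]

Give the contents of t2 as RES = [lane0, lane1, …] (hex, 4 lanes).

  t0: 34 c4 c2 21
  t1: c2 c2 26 21
  t2: 26 c2 21 21

RES = [ 0x26  0xc2  0x21  0x21 ]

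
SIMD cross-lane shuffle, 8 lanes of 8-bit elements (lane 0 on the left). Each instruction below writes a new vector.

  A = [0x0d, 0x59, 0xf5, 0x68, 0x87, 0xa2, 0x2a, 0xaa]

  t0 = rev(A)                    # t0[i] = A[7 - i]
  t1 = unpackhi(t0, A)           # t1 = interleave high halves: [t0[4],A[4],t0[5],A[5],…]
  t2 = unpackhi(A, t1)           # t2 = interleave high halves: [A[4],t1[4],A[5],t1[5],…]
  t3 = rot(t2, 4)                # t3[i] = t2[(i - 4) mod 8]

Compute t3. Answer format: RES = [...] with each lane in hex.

→ t0 |aa|2a|a2|87|68|f5|59|0d|
→ t1 |68|87|f5|a2|59|2a|0d|aa|
→ t2 |87|59|a2|2a|2a|0d|aa|aa|
→ t3 |2a|0d|aa|aa|87|59|a2|2a|

RES = [0x2a, 0x0d, 0xaa, 0xaa, 0x87, 0x59, 0xa2, 0x2a]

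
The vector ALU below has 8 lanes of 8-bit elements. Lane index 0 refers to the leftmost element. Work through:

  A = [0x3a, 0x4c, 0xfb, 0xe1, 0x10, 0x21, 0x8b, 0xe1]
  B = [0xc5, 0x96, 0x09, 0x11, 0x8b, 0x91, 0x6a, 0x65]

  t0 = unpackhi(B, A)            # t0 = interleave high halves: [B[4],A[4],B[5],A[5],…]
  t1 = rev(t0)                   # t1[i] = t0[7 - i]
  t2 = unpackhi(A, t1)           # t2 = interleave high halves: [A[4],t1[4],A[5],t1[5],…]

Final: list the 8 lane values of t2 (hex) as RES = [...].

→ t0 |8b|10|91|21|6a|8b|65|e1|
→ t1 |e1|65|8b|6a|21|91|10|8b|
→ t2 |10|21|21|91|8b|10|e1|8b|

RES = [0x10, 0x21, 0x21, 0x91, 0x8b, 0x10, 0xe1, 0x8b]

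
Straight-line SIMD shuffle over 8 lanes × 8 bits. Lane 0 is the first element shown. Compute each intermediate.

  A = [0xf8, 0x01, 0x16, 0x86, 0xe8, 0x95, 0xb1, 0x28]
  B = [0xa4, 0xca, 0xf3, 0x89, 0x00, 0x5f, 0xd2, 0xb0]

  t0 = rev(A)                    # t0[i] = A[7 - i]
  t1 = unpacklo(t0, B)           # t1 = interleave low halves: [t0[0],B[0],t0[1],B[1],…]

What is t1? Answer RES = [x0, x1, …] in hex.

  t0: 28 b1 95 e8 86 16 01 f8
  t1: 28 a4 b1 ca 95 f3 e8 89

RES = [ 0x28  0xa4  0xb1  0xca  0x95  0xf3  0xe8  0x89 ]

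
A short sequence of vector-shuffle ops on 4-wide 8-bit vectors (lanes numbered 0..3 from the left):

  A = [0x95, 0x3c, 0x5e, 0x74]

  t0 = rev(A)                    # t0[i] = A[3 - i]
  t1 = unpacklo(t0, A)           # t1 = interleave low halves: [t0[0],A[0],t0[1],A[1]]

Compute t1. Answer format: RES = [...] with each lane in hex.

t0 = [0x74, 0x5e, 0x3c, 0x95]
t1 = [0x74, 0x95, 0x5e, 0x3c]

RES = [0x74, 0x95, 0x5e, 0x3c]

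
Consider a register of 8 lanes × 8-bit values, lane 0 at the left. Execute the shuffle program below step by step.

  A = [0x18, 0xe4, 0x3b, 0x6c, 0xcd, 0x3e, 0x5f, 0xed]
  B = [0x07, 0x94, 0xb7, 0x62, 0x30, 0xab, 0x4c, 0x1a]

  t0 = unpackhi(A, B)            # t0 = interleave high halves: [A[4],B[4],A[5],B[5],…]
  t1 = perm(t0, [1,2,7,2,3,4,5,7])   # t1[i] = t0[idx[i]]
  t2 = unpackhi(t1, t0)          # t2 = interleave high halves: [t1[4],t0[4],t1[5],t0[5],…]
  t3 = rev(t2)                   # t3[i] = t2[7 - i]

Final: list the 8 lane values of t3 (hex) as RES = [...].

RES = [0x1a, 0x1a, 0xed, 0x4c, 0x4c, 0x5f, 0x5f, 0xab]

t0 = [0xcd, 0x30, 0x3e, 0xab, 0x5f, 0x4c, 0xed, 0x1a]
t1 = [0x30, 0x3e, 0x1a, 0x3e, 0xab, 0x5f, 0x4c, 0x1a]
t2 = [0xab, 0x5f, 0x5f, 0x4c, 0x4c, 0xed, 0x1a, 0x1a]
t3 = [0x1a, 0x1a, 0xed, 0x4c, 0x4c, 0x5f, 0x5f, 0xab]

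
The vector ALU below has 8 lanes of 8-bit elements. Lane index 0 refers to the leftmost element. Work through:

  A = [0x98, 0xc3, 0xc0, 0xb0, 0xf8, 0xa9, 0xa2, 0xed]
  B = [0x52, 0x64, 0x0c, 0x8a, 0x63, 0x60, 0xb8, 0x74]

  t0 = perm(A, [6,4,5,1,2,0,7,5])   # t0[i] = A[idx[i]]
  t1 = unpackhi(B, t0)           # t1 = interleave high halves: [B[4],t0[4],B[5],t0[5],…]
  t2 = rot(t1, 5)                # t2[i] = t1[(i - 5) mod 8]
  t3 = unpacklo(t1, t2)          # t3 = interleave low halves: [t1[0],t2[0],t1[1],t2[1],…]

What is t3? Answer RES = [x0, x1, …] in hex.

  t0: a2 f8 a9 c3 c0 98 ed a9
  t1: 63 c0 60 98 b8 ed 74 a9
  t2: 98 b8 ed 74 a9 63 c0 60
  t3: 63 98 c0 b8 60 ed 98 74

RES = [0x63, 0x98, 0xc0, 0xb8, 0x60, 0xed, 0x98, 0x74]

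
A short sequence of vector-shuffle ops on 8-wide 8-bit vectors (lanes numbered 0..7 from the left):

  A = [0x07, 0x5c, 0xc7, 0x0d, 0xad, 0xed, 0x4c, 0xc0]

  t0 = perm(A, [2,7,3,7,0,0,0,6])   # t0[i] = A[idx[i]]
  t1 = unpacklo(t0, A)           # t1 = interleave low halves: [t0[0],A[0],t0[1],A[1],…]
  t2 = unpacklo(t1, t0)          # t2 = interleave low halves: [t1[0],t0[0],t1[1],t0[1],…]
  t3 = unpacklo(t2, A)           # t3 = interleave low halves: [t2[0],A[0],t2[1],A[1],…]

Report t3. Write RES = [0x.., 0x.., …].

RES = [0xc7, 0x07, 0xc7, 0x5c, 0x07, 0xc7, 0xc0, 0x0d]

  t0: c7 c0 0d c0 07 07 07 4c
  t1: c7 07 c0 5c 0d c7 c0 0d
  t2: c7 c7 07 c0 c0 0d 5c c0
  t3: c7 07 c7 5c 07 c7 c0 0d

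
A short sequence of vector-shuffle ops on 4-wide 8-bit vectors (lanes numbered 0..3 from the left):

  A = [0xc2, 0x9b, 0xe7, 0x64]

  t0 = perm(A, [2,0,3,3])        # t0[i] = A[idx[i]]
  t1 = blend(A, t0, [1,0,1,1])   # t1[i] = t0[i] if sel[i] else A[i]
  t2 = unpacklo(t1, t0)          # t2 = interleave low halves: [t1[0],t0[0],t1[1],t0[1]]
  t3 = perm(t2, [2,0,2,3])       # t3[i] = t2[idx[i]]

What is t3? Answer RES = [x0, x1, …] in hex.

RES = [ 0x9b  0xe7  0x9b  0xc2 ]

t0 = [0xe7, 0xc2, 0x64, 0x64]
t1 = [0xe7, 0x9b, 0x64, 0x64]
t2 = [0xe7, 0xe7, 0x9b, 0xc2]
t3 = [0x9b, 0xe7, 0x9b, 0xc2]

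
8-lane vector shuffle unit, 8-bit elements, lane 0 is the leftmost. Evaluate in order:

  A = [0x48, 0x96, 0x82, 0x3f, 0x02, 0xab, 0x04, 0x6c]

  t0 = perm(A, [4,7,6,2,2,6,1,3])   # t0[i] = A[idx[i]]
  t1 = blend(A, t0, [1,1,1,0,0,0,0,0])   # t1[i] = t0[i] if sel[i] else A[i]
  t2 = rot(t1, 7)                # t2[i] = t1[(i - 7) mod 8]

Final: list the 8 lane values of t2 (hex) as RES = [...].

RES = [ 0x6c  0x04  0x3f  0x02  0xab  0x04  0x6c  0x02 ]

→ t0 |02|6c|04|82|82|04|96|3f|
→ t1 |02|6c|04|3f|02|ab|04|6c|
→ t2 |6c|04|3f|02|ab|04|6c|02|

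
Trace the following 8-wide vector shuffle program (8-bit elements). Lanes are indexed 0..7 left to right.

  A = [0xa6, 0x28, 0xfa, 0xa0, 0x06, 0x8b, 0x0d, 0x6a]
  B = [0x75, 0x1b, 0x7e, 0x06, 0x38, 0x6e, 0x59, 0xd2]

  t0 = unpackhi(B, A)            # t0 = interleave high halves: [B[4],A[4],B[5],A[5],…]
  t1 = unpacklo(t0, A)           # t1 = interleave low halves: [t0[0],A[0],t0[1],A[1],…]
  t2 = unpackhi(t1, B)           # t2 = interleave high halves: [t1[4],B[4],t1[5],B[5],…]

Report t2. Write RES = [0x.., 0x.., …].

RES = [ 0x6e  0x38  0xfa  0x6e  0x8b  0x59  0xa0  0xd2 ]

t0 = [0x38, 0x06, 0x6e, 0x8b, 0x59, 0x0d, 0xd2, 0x6a]
t1 = [0x38, 0xa6, 0x06, 0x28, 0x6e, 0xfa, 0x8b, 0xa0]
t2 = [0x6e, 0x38, 0xfa, 0x6e, 0x8b, 0x59, 0xa0, 0xd2]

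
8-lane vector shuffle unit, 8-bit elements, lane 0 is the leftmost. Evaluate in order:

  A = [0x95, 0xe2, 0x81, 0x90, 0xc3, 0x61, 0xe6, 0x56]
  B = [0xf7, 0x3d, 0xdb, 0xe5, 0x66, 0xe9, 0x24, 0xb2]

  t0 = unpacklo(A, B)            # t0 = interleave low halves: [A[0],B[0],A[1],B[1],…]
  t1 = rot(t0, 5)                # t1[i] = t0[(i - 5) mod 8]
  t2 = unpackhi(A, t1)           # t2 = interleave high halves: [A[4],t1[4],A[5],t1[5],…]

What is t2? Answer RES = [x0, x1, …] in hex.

RES = [ 0xc3  0xe5  0x61  0x95  0xe6  0xf7  0x56  0xe2 ]

  t0: 95 f7 e2 3d 81 db 90 e5
  t1: 3d 81 db 90 e5 95 f7 e2
  t2: c3 e5 61 95 e6 f7 56 e2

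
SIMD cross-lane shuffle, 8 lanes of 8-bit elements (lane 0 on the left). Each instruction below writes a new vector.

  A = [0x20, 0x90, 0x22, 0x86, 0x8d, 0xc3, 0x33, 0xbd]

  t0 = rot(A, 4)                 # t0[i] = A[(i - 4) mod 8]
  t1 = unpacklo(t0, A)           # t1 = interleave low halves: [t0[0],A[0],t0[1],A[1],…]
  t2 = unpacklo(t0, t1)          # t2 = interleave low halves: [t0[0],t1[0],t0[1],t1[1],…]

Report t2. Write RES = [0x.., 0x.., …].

t0 = [0x8d, 0xc3, 0x33, 0xbd, 0x20, 0x90, 0x22, 0x86]
t1 = [0x8d, 0x20, 0xc3, 0x90, 0x33, 0x22, 0xbd, 0x86]
t2 = [0x8d, 0x8d, 0xc3, 0x20, 0x33, 0xc3, 0xbd, 0x90]

RES = [0x8d, 0x8d, 0xc3, 0x20, 0x33, 0xc3, 0xbd, 0x90]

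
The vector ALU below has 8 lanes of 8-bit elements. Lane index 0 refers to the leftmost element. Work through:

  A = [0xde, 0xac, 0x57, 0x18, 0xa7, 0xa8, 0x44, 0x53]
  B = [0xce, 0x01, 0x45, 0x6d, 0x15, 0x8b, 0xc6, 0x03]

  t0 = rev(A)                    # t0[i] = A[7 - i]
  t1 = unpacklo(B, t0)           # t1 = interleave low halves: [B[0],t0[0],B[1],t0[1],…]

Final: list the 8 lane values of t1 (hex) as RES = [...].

RES = [ 0xce  0x53  0x01  0x44  0x45  0xa8  0x6d  0xa7 ]

→ t0 |53|44|a8|a7|18|57|ac|de|
→ t1 |ce|53|01|44|45|a8|6d|a7|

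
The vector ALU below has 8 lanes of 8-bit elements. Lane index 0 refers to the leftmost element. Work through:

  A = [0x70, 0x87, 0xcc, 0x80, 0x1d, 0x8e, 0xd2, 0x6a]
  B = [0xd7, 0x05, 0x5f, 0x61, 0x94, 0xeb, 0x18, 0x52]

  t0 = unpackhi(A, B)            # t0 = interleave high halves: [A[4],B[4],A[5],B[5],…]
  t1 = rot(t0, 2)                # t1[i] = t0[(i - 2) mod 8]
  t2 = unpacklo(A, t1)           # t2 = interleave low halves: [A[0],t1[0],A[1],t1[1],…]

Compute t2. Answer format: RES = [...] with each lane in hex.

  t0: 1d 94 8e eb d2 18 6a 52
  t1: 6a 52 1d 94 8e eb d2 18
  t2: 70 6a 87 52 cc 1d 80 94

RES = [ 0x70  0x6a  0x87  0x52  0xcc  0x1d  0x80  0x94 ]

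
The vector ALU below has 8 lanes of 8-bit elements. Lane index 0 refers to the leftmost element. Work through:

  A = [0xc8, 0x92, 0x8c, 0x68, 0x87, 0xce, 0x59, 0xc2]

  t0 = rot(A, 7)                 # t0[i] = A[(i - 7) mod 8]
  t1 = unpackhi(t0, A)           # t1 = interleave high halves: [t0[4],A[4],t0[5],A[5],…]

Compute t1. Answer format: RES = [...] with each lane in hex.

  t0: 92 8c 68 87 ce 59 c2 c8
  t1: ce 87 59 ce c2 59 c8 c2

RES = [ 0xce  0x87  0x59  0xce  0xc2  0x59  0xc8  0xc2 ]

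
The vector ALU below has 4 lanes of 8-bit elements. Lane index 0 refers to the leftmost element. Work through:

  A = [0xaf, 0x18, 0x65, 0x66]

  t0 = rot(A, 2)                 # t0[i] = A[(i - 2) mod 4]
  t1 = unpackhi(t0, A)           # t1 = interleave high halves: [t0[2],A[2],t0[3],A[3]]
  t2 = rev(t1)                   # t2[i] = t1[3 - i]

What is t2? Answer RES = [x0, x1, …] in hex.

RES = [0x66, 0x18, 0x65, 0xaf]

  t0: 65 66 af 18
  t1: af 65 18 66
  t2: 66 18 65 af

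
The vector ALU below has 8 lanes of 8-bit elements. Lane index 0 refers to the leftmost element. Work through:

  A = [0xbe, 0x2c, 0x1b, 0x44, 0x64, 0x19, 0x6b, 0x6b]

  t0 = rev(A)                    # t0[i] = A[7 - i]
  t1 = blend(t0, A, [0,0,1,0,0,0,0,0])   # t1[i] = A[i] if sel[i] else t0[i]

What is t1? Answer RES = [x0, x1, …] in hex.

RES = [ 0x6b  0x6b  0x1b  0x64  0x44  0x1b  0x2c  0xbe ]

→ t0 |6b|6b|19|64|44|1b|2c|be|
→ t1 |6b|6b|1b|64|44|1b|2c|be|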